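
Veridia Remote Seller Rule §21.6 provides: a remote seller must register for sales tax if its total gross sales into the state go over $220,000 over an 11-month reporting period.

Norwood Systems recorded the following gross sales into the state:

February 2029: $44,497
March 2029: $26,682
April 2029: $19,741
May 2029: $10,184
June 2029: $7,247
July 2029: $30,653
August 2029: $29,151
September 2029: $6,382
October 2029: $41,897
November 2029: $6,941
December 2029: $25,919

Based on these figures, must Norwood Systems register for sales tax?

Total gross sales into the state: $44,497 + $26,682 + $19,741 + $10,184 + $7,247 + $30,653 + $29,151 + $6,382 + $41,897 + $6,941 + $25,919 = $249,294.
$249,294 > $220,000, so the threshold is exceeded.

Yes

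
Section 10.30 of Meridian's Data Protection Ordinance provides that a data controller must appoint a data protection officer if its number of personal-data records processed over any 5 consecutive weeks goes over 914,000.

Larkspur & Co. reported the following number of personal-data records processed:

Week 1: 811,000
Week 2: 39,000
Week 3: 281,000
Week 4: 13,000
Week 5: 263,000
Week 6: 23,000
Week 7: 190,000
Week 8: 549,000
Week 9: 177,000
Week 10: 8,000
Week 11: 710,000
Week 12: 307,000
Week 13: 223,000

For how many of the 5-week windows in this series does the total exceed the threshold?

7

Week 1–Week 5: 811,000 + 39,000 + 281,000 + 13,000 + 263,000 = 1,407,000 (over)
Week 2–Week 6: 39,000 + 281,000 + 13,000 + 263,000 + 23,000 = 619,000 (under)
Week 3–Week 7: 281,000 + 13,000 + 263,000 + 23,000 + 190,000 = 770,000 (under)
Week 4–Week 8: 13,000 + 263,000 + 23,000 + 190,000 + 549,000 = 1,038,000 (over)
Week 5–Week 9: 263,000 + 23,000 + 190,000 + 549,000 + 177,000 = 1,202,000 (over)
Week 6–Week 10: 23,000 + 190,000 + 549,000 + 177,000 + 8,000 = 947,000 (over)
Week 7–Week 11: 190,000 + 549,000 + 177,000 + 8,000 + 710,000 = 1,634,000 (over)
Week 8–Week 12: 549,000 + 177,000 + 8,000 + 710,000 + 307,000 = 1,751,000 (over)
Week 9–Week 13: 177,000 + 8,000 + 710,000 + 307,000 + 223,000 = 1,425,000 (over)
7 windows exceed the threshold.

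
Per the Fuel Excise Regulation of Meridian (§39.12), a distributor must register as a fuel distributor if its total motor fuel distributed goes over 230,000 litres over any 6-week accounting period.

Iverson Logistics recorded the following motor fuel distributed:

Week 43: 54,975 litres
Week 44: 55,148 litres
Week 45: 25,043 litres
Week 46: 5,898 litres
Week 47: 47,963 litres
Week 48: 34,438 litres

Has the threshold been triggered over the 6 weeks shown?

No

Total motor fuel distributed: 54,975 litres + 55,148 litres + 25,043 litres + 5,898 litres + 47,963 litres + 34,438 litres = 223,465 litres.
223,465 litres ≤ 230,000 litres, so the threshold is not exceeded.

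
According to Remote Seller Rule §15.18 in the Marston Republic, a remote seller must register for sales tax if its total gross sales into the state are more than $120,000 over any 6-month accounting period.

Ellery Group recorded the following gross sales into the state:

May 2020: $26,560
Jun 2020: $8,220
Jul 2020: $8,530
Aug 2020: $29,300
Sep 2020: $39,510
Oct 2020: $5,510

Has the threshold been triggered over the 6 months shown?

No

Total gross sales into the state: $26,560 + $8,220 + $8,530 + $29,300 + $39,510 + $5,510 = $117,630.
$117,630 ≤ $120,000, so the threshold is not exceeded.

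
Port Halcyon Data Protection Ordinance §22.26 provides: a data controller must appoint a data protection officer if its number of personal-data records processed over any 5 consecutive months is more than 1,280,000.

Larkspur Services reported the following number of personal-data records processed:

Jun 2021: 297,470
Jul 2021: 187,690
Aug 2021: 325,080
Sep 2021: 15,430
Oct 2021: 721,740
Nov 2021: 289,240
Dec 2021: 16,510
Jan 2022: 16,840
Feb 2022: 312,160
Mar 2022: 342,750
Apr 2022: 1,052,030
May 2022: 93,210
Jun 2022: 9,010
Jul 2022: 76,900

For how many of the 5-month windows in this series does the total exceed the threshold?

8

Jun 2021–Oct 2021: 297,470 + 187,690 + 325,080 + 15,430 + 721,740 = 1,547,410 (over)
Jul 2021–Nov 2021: 187,690 + 325,080 + 15,430 + 721,740 + 289,240 = 1,539,180 (over)
Aug 2021–Dec 2021: 325,080 + 15,430 + 721,740 + 289,240 + 16,510 = 1,368,000 (over)
Sep 2021–Jan 2022: 15,430 + 721,740 + 289,240 + 16,510 + 16,840 = 1,059,760 (under)
Oct 2021–Feb 2022: 721,740 + 289,240 + 16,510 + 16,840 + 312,160 = 1,356,490 (over)
Nov 2021–Mar 2022: 289,240 + 16,510 + 16,840 + 312,160 + 342,750 = 977,500 (under)
Dec 2021–Apr 2022: 16,510 + 16,840 + 312,160 + 342,750 + 1,052,030 = 1,740,290 (over)
Jan 2022–May 2022: 16,840 + 312,160 + 342,750 + 1,052,030 + 93,210 = 1,816,990 (over)
Feb 2022–Jun 2022: 312,160 + 342,750 + 1,052,030 + 93,210 + 9,010 = 1,809,160 (over)
Mar 2022–Jul 2022: 342,750 + 1,052,030 + 93,210 + 9,010 + 76,900 = 1,573,900 (over)
8 windows exceed the threshold.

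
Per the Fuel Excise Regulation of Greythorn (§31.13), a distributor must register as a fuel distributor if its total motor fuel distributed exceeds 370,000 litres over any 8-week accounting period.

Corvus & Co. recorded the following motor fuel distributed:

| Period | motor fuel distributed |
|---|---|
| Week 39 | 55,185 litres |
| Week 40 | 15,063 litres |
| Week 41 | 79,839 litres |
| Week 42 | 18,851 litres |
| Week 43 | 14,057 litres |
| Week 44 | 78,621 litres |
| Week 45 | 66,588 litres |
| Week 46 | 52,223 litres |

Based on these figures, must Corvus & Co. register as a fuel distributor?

Yes

Total motor fuel distributed: 55,185 litres + 15,063 litres + 79,839 litres + 18,851 litres + 14,057 litres + 78,621 litres + 66,588 litres + 52,223 litres = 380,427 litres.
380,427 litres > 370,000 litres, so the threshold is exceeded.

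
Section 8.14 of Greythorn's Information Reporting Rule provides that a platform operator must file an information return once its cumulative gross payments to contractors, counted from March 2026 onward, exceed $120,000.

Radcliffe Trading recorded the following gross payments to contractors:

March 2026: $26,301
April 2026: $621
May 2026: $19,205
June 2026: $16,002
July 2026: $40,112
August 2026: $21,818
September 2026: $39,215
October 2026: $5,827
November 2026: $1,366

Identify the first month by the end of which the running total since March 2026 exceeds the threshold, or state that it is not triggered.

August 2026

Through March 2026: $26,301
Through April 2026: $26,922
Through May 2026: $46,127
Through June 2026: $62,129
Through July 2026: $102,241
Through August 2026: $124,059 ← exceeds threshold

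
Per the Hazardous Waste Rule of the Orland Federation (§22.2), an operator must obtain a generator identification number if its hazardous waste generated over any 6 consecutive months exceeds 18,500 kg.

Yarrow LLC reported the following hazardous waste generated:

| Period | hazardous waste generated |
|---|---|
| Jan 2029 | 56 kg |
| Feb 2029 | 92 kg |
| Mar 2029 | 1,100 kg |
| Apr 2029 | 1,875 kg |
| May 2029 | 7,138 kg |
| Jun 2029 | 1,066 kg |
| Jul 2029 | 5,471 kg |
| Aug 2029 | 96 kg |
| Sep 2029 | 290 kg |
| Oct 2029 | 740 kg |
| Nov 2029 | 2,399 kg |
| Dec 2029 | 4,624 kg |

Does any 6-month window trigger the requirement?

No

Jan 2029–Jun 2029: 56 kg + 92 kg + 1,100 kg + 1,875 kg + 7,138 kg + 1,066 kg = 11,327 kg (under)
Feb 2029–Jul 2029: 92 kg + 1,100 kg + 1,875 kg + 7,138 kg + 1,066 kg + 5,471 kg = 16,742 kg (under)
Mar 2029–Aug 2029: 1,100 kg + 1,875 kg + 7,138 kg + 1,066 kg + 5,471 kg + 96 kg = 16,746 kg (under)
Apr 2029–Sep 2029: 1,875 kg + 7,138 kg + 1,066 kg + 5,471 kg + 96 kg + 290 kg = 15,936 kg (under)
May 2029–Oct 2029: 7,138 kg + 1,066 kg + 5,471 kg + 96 kg + 290 kg + 740 kg = 14,801 kg (under)
Jun 2029–Nov 2029: 1,066 kg + 5,471 kg + 96 kg + 290 kg + 740 kg + 2,399 kg = 10,062 kg (under)
Jul 2029–Dec 2029: 5,471 kg + 96 kg + 290 kg + 740 kg + 2,399 kg + 4,624 kg = 13,620 kg (under)
No window exceeds 18,500 kg.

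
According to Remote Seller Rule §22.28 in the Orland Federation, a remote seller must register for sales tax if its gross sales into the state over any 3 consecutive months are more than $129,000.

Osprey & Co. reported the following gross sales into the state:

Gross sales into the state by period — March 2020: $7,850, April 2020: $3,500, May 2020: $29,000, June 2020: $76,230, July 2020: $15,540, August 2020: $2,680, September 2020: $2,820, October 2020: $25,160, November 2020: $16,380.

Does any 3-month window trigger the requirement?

No

March 2020–May 2020: $7,850 + $3,500 + $29,000 = $40,350 (under)
April 2020–June 2020: $3,500 + $29,000 + $76,230 = $108,730 (under)
May 2020–July 2020: $29,000 + $76,230 + $15,540 = $120,770 (under)
June 2020–August 2020: $76,230 + $15,540 + $2,680 = $94,450 (under)
July 2020–September 2020: $15,540 + $2,680 + $2,820 = $21,040 (under)
August 2020–October 2020: $2,680 + $2,820 + $25,160 = $30,660 (under)
September 2020–November 2020: $2,820 + $25,160 + $16,380 = $44,360 (under)
No window exceeds $129,000.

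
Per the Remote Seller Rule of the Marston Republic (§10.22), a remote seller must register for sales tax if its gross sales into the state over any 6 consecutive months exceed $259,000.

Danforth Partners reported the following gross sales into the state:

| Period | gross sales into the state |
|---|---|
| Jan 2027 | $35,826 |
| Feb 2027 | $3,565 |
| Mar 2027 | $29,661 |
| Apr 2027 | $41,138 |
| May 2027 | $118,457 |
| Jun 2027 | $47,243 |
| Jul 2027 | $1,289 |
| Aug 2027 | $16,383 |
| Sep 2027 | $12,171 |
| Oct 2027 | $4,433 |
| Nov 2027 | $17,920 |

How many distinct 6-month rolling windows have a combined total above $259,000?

1

Jan 2027–Jun 2027: $35,826 + $3,565 + $29,661 + $41,138 + $118,457 + $47,243 = $275,890 (over)
Feb 2027–Jul 2027: $3,565 + $29,661 + $41,138 + $118,457 + $47,243 + $1,289 = $241,353 (under)
Mar 2027–Aug 2027: $29,661 + $41,138 + $118,457 + $47,243 + $1,289 + $16,383 = $254,171 (under)
Apr 2027–Sep 2027: $41,138 + $118,457 + $47,243 + $1,289 + $16,383 + $12,171 = $236,681 (under)
May 2027–Oct 2027: $118,457 + $47,243 + $1,289 + $16,383 + $12,171 + $4,433 = $199,976 (under)
Jun 2027–Nov 2027: $47,243 + $1,289 + $16,383 + $12,171 + $4,433 + $17,920 = $99,439 (under)
1 window exceeds the threshold.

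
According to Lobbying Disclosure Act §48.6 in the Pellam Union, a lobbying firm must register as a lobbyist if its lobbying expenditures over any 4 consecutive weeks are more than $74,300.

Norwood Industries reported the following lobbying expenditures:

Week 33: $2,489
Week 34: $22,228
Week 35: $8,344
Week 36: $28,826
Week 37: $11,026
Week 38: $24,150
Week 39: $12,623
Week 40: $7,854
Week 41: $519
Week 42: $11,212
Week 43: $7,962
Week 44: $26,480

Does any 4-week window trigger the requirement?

Week 33–Week 36: $2,489 + $22,228 + $8,344 + $28,826 = $61,887 (under)
Week 34–Week 37: $22,228 + $8,344 + $28,826 + $11,026 = $70,424 (under)
Week 35–Week 38: $8,344 + $28,826 + $11,026 + $24,150 = $72,346 (under)
Week 36–Week 39: $28,826 + $11,026 + $24,150 + $12,623 = $76,625 (over)
Week 37–Week 40: $11,026 + $24,150 + $12,623 + $7,854 = $55,653 (under)
Week 38–Week 41: $24,150 + $12,623 + $7,854 + $519 = $45,146 (under)
Week 39–Week 42: $12,623 + $7,854 + $519 + $11,212 = $32,208 (under)
Week 40–Week 43: $7,854 + $519 + $11,212 + $7,962 = $27,547 (under)
Week 41–Week 44: $519 + $11,212 + $7,962 + $26,480 = $46,173 (under)
At least one window exceeds $74,300.

Yes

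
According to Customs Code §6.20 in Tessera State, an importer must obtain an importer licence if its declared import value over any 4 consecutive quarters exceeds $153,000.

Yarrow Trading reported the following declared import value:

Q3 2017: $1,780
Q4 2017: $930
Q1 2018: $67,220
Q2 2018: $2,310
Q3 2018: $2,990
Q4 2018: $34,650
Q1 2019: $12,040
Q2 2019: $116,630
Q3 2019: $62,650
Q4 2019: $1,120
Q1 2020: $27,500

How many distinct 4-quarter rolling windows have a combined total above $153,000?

4

Q3 2017–Q2 2018: $1,780 + $930 + $67,220 + $2,310 = $72,240 (under)
Q4 2017–Q3 2018: $930 + $67,220 + $2,310 + $2,990 = $73,450 (under)
Q1 2018–Q4 2018: $67,220 + $2,310 + $2,990 + $34,650 = $107,170 (under)
Q2 2018–Q1 2019: $2,310 + $2,990 + $34,650 + $12,040 = $51,990 (under)
Q3 2018–Q2 2019: $2,990 + $34,650 + $12,040 + $116,630 = $166,310 (over)
Q4 2018–Q3 2019: $34,650 + $12,040 + $116,630 + $62,650 = $225,970 (over)
Q1 2019–Q4 2019: $12,040 + $116,630 + $62,650 + $1,120 = $192,440 (over)
Q2 2019–Q1 2020: $116,630 + $62,650 + $1,120 + $27,500 = $207,900 (over)
4 windows exceed the threshold.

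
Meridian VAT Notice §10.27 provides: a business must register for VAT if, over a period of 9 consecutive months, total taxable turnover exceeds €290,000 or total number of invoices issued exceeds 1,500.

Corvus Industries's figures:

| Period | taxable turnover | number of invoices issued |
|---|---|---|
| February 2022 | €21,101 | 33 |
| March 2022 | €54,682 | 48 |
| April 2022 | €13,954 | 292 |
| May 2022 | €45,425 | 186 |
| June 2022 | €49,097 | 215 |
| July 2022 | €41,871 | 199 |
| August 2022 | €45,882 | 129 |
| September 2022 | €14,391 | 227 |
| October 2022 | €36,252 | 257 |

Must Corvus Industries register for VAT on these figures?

Total taxable turnover: €21,101 + €54,682 + €13,954 + €45,425 + €49,097 + €41,871 + €45,882 + €14,391 + €36,252 = €322,655 (> €290,000).
Total number of invoices issued: 33 + 48 + 292 + 186 + 215 + 199 + 129 + 227 + 257 = 1,586 (> 1,500).
The test is 'or': at least one threshold is exceeded.

Yes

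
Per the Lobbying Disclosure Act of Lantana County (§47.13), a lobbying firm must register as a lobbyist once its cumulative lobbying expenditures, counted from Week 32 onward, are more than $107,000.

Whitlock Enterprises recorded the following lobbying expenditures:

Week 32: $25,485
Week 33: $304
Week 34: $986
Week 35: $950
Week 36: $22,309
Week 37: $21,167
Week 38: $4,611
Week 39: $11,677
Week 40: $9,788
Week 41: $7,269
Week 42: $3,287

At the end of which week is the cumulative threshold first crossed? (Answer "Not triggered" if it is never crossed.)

Through Week 32: $25,485
Through Week 33: $25,789
Through Week 34: $26,775
Through Week 35: $27,725
Through Week 36: $50,034
Through Week 37: $71,201
Through Week 38: $75,812
Through Week 39: $87,489
Through Week 40: $97,277
Through Week 41: $104,546
Through Week 42: $107,833 ← exceeds threshold

Week 42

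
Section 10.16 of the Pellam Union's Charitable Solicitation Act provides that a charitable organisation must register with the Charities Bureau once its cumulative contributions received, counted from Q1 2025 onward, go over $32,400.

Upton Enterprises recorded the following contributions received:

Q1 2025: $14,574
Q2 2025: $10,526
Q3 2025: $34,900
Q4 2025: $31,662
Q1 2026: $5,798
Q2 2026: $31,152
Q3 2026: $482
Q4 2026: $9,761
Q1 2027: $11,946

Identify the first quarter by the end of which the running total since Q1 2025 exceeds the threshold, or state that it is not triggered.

Through Q1 2025: $14,574
Through Q2 2025: $25,100
Through Q3 2025: $60,000 ← exceeds threshold

Q3 2025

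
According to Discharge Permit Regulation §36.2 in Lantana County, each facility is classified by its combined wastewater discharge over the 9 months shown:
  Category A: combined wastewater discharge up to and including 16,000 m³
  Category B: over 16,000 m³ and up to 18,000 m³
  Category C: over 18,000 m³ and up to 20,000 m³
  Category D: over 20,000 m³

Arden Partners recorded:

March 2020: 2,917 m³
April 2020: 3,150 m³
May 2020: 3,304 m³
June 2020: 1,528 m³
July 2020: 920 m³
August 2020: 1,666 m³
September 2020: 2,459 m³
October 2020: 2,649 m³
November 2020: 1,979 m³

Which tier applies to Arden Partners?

Combined wastewater discharge: 2,917 m³ + 3,150 m³ + 3,304 m³ + 1,528 m³ + 920 m³ + 1,666 m³ + 2,459 m³ + 2,649 m³ + 1,979 m³ = 20,572 m³.
20,572 m³ > 20,000 m³, so Category D applies.

Category D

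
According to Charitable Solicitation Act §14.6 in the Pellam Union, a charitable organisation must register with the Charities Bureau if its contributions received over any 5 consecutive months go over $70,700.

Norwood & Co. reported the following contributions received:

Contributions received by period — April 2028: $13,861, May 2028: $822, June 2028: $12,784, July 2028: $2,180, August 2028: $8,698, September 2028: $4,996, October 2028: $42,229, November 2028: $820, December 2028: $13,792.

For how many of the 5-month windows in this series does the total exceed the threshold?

April 2028–August 2028: $13,861 + $822 + $12,784 + $2,180 + $8,698 = $38,345 (under)
May 2028–September 2028: $822 + $12,784 + $2,180 + $8,698 + $4,996 = $29,480 (under)
June 2028–October 2028: $12,784 + $2,180 + $8,698 + $4,996 + $42,229 = $70,887 (over)
July 2028–November 2028: $2,180 + $8,698 + $4,996 + $42,229 + $820 = $58,923 (under)
August 2028–December 2028: $8,698 + $4,996 + $42,229 + $820 + $13,792 = $70,535 (under)
1 window exceeds the threshold.

1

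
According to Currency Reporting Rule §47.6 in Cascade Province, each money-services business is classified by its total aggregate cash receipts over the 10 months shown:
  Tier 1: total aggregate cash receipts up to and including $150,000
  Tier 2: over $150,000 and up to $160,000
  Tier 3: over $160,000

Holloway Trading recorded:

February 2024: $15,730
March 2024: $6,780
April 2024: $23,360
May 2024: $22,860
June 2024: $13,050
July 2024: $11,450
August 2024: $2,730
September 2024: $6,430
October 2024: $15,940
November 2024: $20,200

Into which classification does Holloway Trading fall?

Tier 1

Total aggregate cash receipts: $15,730 + $6,780 + $23,360 + $22,860 + $13,050 + $11,450 + $2,730 + $6,430 + $15,940 + $20,200 = $138,530.
$138,530 ≤ $150,000, so Tier 1 applies.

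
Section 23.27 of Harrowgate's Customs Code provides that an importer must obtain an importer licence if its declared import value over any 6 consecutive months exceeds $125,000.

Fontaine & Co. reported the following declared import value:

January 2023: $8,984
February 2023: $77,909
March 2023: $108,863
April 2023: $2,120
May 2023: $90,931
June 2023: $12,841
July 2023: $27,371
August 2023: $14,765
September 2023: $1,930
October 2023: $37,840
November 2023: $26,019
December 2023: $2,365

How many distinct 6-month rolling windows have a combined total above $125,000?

5

January 2023–June 2023: $8,984 + $77,909 + $108,863 + $2,120 + $90,931 + $12,841 = $301,648 (over)
February 2023–July 2023: $77,909 + $108,863 + $2,120 + $90,931 + $12,841 + $27,371 = $320,035 (over)
March 2023–August 2023: $108,863 + $2,120 + $90,931 + $12,841 + $27,371 + $14,765 = $256,891 (over)
April 2023–September 2023: $2,120 + $90,931 + $12,841 + $27,371 + $14,765 + $1,930 = $149,958 (over)
May 2023–October 2023: $90,931 + $12,841 + $27,371 + $14,765 + $1,930 + $37,840 = $185,678 (over)
June 2023–November 2023: $12,841 + $27,371 + $14,765 + $1,930 + $37,840 + $26,019 = $120,766 (under)
July 2023–December 2023: $27,371 + $14,765 + $1,930 + $37,840 + $26,019 + $2,365 = $110,290 (under)
5 windows exceed the threshold.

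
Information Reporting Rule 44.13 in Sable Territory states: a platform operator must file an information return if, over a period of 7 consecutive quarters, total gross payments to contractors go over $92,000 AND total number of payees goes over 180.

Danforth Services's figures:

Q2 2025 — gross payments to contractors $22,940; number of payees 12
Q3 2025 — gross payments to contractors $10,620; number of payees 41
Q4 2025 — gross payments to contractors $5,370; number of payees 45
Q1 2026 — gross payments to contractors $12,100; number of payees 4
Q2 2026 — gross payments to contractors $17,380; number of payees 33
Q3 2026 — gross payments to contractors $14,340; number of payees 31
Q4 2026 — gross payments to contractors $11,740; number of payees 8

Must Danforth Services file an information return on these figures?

No

Total gross payments to contractors: $22,940 + $10,620 + $5,370 + $12,100 + $17,380 + $14,340 + $11,740 = $94,490 (> $92,000).
Total number of payees: 12 + 41 + 45 + 4 + 33 + 31 + 8 = 174 (≤ 180).
The test is 'and': the rule requires both, and at least one is not exceeded.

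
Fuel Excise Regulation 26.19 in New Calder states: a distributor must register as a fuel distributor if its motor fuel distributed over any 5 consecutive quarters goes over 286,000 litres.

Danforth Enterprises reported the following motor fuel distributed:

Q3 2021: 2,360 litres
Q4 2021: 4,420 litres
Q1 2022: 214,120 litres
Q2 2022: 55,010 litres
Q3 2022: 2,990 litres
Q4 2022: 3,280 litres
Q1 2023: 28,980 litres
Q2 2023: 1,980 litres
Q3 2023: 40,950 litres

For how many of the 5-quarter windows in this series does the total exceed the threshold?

Q3 2021–Q3 2022: 2,360 litres + 4,420 litres + 214,120 litres + 55,010 litres + 2,990 litres = 278,900 litres (under)
Q4 2021–Q4 2022: 4,420 litres + 214,120 litres + 55,010 litres + 2,990 litres + 3,280 litres = 279,820 litres (under)
Q1 2022–Q1 2023: 214,120 litres + 55,010 litres + 2,990 litres + 3,280 litres + 28,980 litres = 304,380 litres (over)
Q2 2022–Q2 2023: 55,010 litres + 2,990 litres + 3,280 litres + 28,980 litres + 1,980 litres = 92,240 litres (under)
Q3 2022–Q3 2023: 2,990 litres + 3,280 litres + 28,980 litres + 1,980 litres + 40,950 litres = 78,180 litres (under)
1 window exceeds the threshold.

1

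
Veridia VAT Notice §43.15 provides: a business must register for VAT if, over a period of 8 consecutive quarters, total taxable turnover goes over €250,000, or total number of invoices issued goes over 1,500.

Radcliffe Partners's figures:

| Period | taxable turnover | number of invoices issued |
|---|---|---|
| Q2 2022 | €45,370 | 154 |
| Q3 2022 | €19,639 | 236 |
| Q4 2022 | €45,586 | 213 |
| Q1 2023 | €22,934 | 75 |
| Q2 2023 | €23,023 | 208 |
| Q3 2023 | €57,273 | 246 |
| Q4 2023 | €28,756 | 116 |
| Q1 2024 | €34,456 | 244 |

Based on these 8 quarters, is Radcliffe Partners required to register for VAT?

Total taxable turnover: €45,370 + €19,639 + €45,586 + €22,934 + €23,023 + €57,273 + €28,756 + €34,456 = €277,037 (> €250,000).
Total number of invoices issued: 154 + 236 + 213 + 75 + 208 + 246 + 116 + 244 = 1,492 (≤ 1,500).
The test is 'or': at least one threshold is exceeded.

Yes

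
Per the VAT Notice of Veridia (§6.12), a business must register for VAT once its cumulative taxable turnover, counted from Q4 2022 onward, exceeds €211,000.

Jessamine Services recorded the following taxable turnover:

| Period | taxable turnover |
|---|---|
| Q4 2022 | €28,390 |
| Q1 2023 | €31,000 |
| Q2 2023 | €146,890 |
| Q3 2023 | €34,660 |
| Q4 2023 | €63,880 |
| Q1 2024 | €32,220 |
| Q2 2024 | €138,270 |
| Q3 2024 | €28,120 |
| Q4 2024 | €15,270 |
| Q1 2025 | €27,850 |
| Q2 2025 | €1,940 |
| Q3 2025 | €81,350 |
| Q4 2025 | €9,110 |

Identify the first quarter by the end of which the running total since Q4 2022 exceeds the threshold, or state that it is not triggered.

Through Q4 2022: €28,390
Through Q1 2023: €59,390
Through Q2 2023: €206,280
Through Q3 2023: €240,940 ← exceeds threshold

Q3 2023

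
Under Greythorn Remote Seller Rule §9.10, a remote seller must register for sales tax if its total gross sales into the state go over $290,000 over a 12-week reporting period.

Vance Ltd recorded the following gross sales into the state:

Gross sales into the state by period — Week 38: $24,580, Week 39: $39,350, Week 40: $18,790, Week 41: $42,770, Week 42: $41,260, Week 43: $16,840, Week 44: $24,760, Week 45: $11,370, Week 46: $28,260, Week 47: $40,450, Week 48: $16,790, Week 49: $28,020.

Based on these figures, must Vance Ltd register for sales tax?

Yes

Total gross sales into the state: $24,580 + $39,350 + $18,790 + $42,770 + $41,260 + $16,840 + $24,760 + $11,370 + $28,260 + $40,450 + $16,790 + $28,020 = $333,240.
$333,240 > $290,000, so the threshold is exceeded.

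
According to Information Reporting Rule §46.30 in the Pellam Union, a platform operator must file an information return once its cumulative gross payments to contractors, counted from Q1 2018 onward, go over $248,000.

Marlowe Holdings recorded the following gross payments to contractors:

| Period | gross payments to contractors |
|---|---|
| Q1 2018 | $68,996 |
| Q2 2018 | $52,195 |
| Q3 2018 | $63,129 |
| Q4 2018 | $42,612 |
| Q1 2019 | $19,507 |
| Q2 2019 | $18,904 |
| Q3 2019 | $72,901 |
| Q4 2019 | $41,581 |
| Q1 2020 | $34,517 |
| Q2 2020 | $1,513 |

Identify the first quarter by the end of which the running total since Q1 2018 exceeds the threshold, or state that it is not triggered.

Q2 2019

Through Q1 2018: $68,996
Through Q2 2018: $121,191
Through Q3 2018: $184,320
Through Q4 2018: $226,932
Through Q1 2019: $246,439
Through Q2 2019: $265,343 ← exceeds threshold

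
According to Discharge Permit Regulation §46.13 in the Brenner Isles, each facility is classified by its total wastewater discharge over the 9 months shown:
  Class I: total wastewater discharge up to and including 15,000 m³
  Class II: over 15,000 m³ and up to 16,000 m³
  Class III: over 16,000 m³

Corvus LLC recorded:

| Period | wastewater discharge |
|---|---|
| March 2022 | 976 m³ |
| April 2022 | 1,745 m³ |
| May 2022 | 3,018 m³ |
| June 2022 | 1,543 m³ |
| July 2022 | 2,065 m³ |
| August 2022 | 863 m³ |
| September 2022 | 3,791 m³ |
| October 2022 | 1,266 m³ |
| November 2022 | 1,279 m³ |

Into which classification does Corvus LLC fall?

Total wastewater discharge: 976 m³ + 1,745 m³ + 3,018 m³ + 1,543 m³ + 2,065 m³ + 863 m³ + 3,791 m³ + 1,266 m³ + 1,279 m³ = 16,546 m³.
16,546 m³ > 16,000 m³, so Class III applies.

Class III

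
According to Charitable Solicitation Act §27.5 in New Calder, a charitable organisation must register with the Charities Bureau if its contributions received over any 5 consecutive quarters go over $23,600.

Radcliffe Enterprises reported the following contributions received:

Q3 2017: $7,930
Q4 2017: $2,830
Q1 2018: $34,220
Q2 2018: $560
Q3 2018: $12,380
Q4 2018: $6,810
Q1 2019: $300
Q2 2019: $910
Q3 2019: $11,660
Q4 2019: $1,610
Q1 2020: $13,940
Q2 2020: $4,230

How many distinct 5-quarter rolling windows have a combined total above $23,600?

6

Q3 2017–Q3 2018: $7,930 + $2,830 + $34,220 + $560 + $12,380 = $57,920 (over)
Q4 2017–Q4 2018: $2,830 + $34,220 + $560 + $12,380 + $6,810 = $56,800 (over)
Q1 2018–Q1 2019: $34,220 + $560 + $12,380 + $6,810 + $300 = $54,270 (over)
Q2 2018–Q2 2019: $560 + $12,380 + $6,810 + $300 + $910 = $20,960 (under)
Q3 2018–Q3 2019: $12,380 + $6,810 + $300 + $910 + $11,660 = $32,060 (over)
Q4 2018–Q4 2019: $6,810 + $300 + $910 + $11,660 + $1,610 = $21,290 (under)
Q1 2019–Q1 2020: $300 + $910 + $11,660 + $1,610 + $13,940 = $28,420 (over)
Q2 2019–Q2 2020: $910 + $11,660 + $1,610 + $13,940 + $4,230 = $32,350 (over)
6 windows exceed the threshold.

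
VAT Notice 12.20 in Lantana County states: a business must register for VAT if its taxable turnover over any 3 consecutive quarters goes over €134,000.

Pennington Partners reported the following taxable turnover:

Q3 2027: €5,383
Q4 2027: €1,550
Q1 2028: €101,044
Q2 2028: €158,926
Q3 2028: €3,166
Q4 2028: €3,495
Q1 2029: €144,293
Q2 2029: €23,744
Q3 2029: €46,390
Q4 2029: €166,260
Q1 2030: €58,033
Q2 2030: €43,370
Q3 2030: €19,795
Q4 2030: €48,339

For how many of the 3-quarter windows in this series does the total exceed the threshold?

Q3 2027–Q1 2028: €5,383 + €1,550 + €101,044 = €107,977 (under)
Q4 2027–Q2 2028: €1,550 + €101,044 + €158,926 = €261,520 (over)
Q1 2028–Q3 2028: €101,044 + €158,926 + €3,166 = €263,136 (over)
Q2 2028–Q4 2028: €158,926 + €3,166 + €3,495 = €165,587 (over)
Q3 2028–Q1 2029: €3,166 + €3,495 + €144,293 = €150,954 (over)
Q4 2028–Q2 2029: €3,495 + €144,293 + €23,744 = €171,532 (over)
Q1 2029–Q3 2029: €144,293 + €23,744 + €46,390 = €214,427 (over)
Q2 2029–Q4 2029: €23,744 + €46,390 + €166,260 = €236,394 (over)
Q3 2029–Q1 2030: €46,390 + €166,260 + €58,033 = €270,683 (over)
Q4 2029–Q2 2030: €166,260 + €58,033 + €43,370 = €267,663 (over)
Q1 2030–Q3 2030: €58,033 + €43,370 + €19,795 = €121,198 (under)
Q2 2030–Q4 2030: €43,370 + €19,795 + €48,339 = €111,504 (under)
9 windows exceed the threshold.

9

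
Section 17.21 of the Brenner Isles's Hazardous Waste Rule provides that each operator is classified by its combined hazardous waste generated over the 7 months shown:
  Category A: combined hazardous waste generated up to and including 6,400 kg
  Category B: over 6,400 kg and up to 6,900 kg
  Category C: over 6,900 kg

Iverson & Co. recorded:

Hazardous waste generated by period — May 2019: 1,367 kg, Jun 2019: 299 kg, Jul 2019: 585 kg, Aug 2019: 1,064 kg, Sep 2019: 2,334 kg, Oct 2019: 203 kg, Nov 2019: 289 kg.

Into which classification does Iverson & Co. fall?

Combined hazardous waste generated: 1,367 kg + 299 kg + 585 kg + 1,064 kg + 2,334 kg + 203 kg + 289 kg = 6,141 kg.
6,141 kg ≤ 6,400 kg, so Category A applies.

Category A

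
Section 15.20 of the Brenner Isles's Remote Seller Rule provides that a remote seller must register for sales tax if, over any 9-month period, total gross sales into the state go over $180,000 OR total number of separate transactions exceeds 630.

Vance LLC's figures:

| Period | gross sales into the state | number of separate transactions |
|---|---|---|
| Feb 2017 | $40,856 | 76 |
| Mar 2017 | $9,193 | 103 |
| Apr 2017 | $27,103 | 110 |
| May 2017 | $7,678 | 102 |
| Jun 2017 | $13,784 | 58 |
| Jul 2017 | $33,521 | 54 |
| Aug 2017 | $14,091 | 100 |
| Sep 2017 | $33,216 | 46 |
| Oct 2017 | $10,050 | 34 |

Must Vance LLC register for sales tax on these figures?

Yes

Total gross sales into the state: $40,856 + $9,193 + $27,103 + $7,678 + $13,784 + $33,521 + $14,091 + $33,216 + $10,050 = $189,492 (> $180,000).
Total number of separate transactions: 76 + 103 + 110 + 102 + 58 + 54 + 100 + 46 + 34 = 683 (> 630).
The test is 'or': at least one threshold is exceeded.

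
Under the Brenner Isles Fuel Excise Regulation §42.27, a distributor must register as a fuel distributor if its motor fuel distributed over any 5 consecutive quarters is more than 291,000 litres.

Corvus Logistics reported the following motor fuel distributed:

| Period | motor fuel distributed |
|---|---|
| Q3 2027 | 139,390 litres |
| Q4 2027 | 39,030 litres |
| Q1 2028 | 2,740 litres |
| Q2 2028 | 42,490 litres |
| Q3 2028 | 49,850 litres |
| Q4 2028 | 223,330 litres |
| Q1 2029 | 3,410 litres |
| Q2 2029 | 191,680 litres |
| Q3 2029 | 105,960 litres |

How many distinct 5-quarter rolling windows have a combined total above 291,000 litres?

4

Q3 2027–Q3 2028: 139,390 litres + 39,030 litres + 2,740 litres + 42,490 litres + 49,850 litres = 273,500 litres (under)
Q4 2027–Q4 2028: 39,030 litres + 2,740 litres + 42,490 litres + 49,850 litres + 223,330 litres = 357,440 litres (over)
Q1 2028–Q1 2029: 2,740 litres + 42,490 litres + 49,850 litres + 223,330 litres + 3,410 litres = 321,820 litres (over)
Q2 2028–Q2 2029: 42,490 litres + 49,850 litres + 223,330 litres + 3,410 litres + 191,680 litres = 510,760 litres (over)
Q3 2028–Q3 2029: 49,850 litres + 223,330 litres + 3,410 litres + 191,680 litres + 105,960 litres = 574,230 litres (over)
4 windows exceed the threshold.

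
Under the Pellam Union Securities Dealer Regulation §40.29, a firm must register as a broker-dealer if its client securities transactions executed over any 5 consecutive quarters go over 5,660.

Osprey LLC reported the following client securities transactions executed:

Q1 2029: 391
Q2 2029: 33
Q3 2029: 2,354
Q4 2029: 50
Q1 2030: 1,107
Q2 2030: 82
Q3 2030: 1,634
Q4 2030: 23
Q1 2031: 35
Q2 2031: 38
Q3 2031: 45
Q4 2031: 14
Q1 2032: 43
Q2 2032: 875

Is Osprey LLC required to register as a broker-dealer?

Q1 2029–Q1 2030: 391 + 33 + 2,354 + 50 + 1,107 = 3,935 (under)
Q2 2029–Q2 2030: 33 + 2,354 + 50 + 1,107 + 82 = 3,626 (under)
Q3 2029–Q3 2030: 2,354 + 50 + 1,107 + 82 + 1,634 = 5,227 (under)
Q4 2029–Q4 2030: 50 + 1,107 + 82 + 1,634 + 23 = 2,896 (under)
Q1 2030–Q1 2031: 1,107 + 82 + 1,634 + 23 + 35 = 2,881 (under)
Q2 2030–Q2 2031: 82 + 1,634 + 23 + 35 + 38 = 1,812 (under)
Q3 2030–Q3 2031: 1,634 + 23 + 35 + 38 + 45 = 1,775 (under)
Q4 2030–Q4 2031: 23 + 35 + 38 + 45 + 14 = 155 (under)
Q1 2031–Q1 2032: 35 + 38 + 45 + 14 + 43 = 175 (under)
Q2 2031–Q2 2032: 38 + 45 + 14 + 43 + 875 = 1,015 (under)
No window exceeds 5,660.

No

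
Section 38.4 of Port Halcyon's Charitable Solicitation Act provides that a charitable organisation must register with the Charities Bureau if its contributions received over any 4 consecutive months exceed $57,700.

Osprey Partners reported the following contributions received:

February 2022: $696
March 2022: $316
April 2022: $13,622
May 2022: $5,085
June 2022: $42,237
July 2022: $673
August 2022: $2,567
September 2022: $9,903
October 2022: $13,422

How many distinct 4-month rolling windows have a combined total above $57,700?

February 2022–May 2022: $696 + $316 + $13,622 + $5,085 = $19,719 (under)
March 2022–June 2022: $316 + $13,622 + $5,085 + $42,237 = $61,260 (over)
April 2022–July 2022: $13,622 + $5,085 + $42,237 + $673 = $61,617 (over)
May 2022–August 2022: $5,085 + $42,237 + $673 + $2,567 = $50,562 (under)
June 2022–September 2022: $42,237 + $673 + $2,567 + $9,903 = $55,380 (under)
July 2022–October 2022: $673 + $2,567 + $9,903 + $13,422 = $26,565 (under)
2 windows exceed the threshold.

2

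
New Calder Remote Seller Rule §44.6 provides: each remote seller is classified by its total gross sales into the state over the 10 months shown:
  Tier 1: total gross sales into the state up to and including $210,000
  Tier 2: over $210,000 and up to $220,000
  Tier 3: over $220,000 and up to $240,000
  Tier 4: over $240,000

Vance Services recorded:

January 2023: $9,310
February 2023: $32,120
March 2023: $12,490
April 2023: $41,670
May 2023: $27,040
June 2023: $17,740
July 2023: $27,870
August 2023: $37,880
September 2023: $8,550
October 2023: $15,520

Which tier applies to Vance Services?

Tier 3

Total gross sales into the state: $9,310 + $32,120 + $12,490 + $41,670 + $27,040 + $17,740 + $27,870 + $37,880 + $8,550 + $15,520 = $230,190.
$220,000 < $230,190 ≤ $240,000, so Tier 3 applies.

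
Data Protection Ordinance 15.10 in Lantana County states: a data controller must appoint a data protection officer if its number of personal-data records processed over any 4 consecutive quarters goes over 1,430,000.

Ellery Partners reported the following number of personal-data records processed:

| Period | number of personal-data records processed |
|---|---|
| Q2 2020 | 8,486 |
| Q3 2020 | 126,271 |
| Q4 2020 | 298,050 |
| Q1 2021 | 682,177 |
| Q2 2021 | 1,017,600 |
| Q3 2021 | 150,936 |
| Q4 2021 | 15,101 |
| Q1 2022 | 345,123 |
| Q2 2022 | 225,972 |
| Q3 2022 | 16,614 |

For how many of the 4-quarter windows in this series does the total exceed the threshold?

4

Q2 2020–Q1 2021: 8,486 + 126,271 + 298,050 + 682,177 = 1,114,984 (under)
Q3 2020–Q2 2021: 126,271 + 298,050 + 682,177 + 1,017,600 = 2,124,098 (over)
Q4 2020–Q3 2021: 298,050 + 682,177 + 1,017,600 + 150,936 = 2,148,763 (over)
Q1 2021–Q4 2021: 682,177 + 1,017,600 + 150,936 + 15,101 = 1,865,814 (over)
Q2 2021–Q1 2022: 1,017,600 + 150,936 + 15,101 + 345,123 = 1,528,760 (over)
Q3 2021–Q2 2022: 150,936 + 15,101 + 345,123 + 225,972 = 737,132 (under)
Q4 2021–Q3 2022: 15,101 + 345,123 + 225,972 + 16,614 = 602,810 (under)
4 windows exceed the threshold.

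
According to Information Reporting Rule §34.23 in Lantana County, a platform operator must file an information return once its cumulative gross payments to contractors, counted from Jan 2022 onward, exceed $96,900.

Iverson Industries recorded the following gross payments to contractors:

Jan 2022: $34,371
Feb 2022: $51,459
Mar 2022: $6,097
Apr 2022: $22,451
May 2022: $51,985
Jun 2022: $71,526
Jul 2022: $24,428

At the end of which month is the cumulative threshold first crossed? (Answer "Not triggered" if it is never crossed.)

Apr 2022

Through Jan 2022: $34,371
Through Feb 2022: $85,830
Through Mar 2022: $91,927
Through Apr 2022: $114,378 ← exceeds threshold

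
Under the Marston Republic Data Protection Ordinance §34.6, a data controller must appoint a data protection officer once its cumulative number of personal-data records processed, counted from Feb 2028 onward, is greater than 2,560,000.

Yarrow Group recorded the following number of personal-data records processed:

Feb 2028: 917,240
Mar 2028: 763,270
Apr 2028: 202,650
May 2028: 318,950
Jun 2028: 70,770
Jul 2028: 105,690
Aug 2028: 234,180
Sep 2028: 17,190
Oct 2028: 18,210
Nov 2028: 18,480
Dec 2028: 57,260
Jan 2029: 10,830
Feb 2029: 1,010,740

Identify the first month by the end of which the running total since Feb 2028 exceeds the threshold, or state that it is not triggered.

Aug 2028

Through Feb 2028: 917,240
Through Mar 2028: 1,680,510
Through Apr 2028: 1,883,160
Through May 2028: 2,202,110
Through Jun 2028: 2,272,880
Through Jul 2028: 2,378,570
Through Aug 2028: 2,612,750 ← exceeds threshold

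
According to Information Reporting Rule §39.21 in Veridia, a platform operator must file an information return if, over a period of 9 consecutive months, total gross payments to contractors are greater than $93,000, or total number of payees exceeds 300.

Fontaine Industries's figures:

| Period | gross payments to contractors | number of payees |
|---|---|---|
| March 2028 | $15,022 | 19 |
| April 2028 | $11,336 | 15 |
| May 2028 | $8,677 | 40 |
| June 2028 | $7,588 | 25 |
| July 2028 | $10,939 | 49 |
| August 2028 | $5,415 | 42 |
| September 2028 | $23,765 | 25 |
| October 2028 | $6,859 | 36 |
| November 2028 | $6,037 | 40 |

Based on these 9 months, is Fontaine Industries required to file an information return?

Yes

Total gross payments to contractors: $15,022 + $11,336 + $8,677 + $7,588 + $10,939 + $5,415 + $23,765 + $6,859 + $6,037 = $95,638 (> $93,000).
Total number of payees: 19 + 15 + 40 + 25 + 49 + 42 + 25 + 36 + 40 = 291 (≤ 300).
The test is 'or': at least one threshold is exceeded.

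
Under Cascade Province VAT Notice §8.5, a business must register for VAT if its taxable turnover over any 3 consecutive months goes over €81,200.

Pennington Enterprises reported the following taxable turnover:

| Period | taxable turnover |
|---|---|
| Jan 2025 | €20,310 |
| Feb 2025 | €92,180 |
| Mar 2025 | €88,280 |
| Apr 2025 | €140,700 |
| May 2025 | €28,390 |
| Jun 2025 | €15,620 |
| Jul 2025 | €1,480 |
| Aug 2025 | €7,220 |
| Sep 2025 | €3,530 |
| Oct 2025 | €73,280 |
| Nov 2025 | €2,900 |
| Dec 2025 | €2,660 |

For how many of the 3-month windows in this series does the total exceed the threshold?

Jan 2025–Mar 2025: €20,310 + €92,180 + €88,280 = €200,770 (over)
Feb 2025–Apr 2025: €92,180 + €88,280 + €140,700 = €321,160 (over)
Mar 2025–May 2025: €88,280 + €140,700 + €28,390 = €257,370 (over)
Apr 2025–Jun 2025: €140,700 + €28,390 + €15,620 = €184,710 (over)
May 2025–Jul 2025: €28,390 + €15,620 + €1,480 = €45,490 (under)
Jun 2025–Aug 2025: €15,620 + €1,480 + €7,220 = €24,320 (under)
Jul 2025–Sep 2025: €1,480 + €7,220 + €3,530 = €12,230 (under)
Aug 2025–Oct 2025: €7,220 + €3,530 + €73,280 = €84,030 (over)
Sep 2025–Nov 2025: €3,530 + €73,280 + €2,900 = €79,710 (under)
Oct 2025–Dec 2025: €73,280 + €2,900 + €2,660 = €78,840 (under)
5 windows exceed the threshold.

5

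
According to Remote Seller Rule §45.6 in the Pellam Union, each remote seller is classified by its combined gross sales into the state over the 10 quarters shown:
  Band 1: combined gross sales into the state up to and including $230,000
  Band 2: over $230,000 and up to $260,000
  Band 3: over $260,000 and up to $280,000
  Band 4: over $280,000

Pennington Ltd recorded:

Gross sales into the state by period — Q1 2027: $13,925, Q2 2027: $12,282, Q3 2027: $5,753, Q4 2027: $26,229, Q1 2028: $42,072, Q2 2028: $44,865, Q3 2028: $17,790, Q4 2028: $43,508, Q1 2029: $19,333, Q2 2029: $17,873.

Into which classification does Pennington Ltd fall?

Combined gross sales into the state: $13,925 + $12,282 + $5,753 + $26,229 + $42,072 + $44,865 + $17,790 + $43,508 + $19,333 + $17,873 = $243,630.
$230,000 < $243,630 ≤ $260,000, so Band 2 applies.

Band 2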